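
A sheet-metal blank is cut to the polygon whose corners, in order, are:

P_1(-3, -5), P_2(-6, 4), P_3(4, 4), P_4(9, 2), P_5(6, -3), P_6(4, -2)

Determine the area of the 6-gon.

87.5

Apply the surveyor's formula: 2A = Σ (x_i·y_{i+1} − x_{i+1}·y_i), indices taken mod 6.
P_1→P_2: (-3)(4) − (-6)(-5) = -42
P_2→P_3: (-6)(4) − (4)(4) = -40
P_3→P_4: (4)(2) − (9)(4) = -28
P_4→P_5: (9)(-3) − (6)(2) = -39
P_5→P_6: (6)(-2) − (4)(-3) = 0
P_6→P_1: (4)(-5) − (-3)(-2) = -26
Σ = -175
Area = |Σ|/2 = 87.5.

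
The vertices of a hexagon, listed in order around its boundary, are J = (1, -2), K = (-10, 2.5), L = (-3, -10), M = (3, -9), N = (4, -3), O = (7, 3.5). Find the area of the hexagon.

Σ = (-17.5) + (107.5) + (57) + (27) + (35) + (-17.5) = 191.5
Area = |Σ|/2 = 95.75.

95.75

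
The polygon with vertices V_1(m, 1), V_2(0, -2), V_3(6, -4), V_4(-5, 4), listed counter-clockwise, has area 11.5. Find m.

The doubled signed area Σ (x_i y_{i+1} − x_{i+1} y_i) is linear in m.
With m=0 it equals 11; the coefficient of m is -6 (from the two edges through V_1).
So -6·m + 11 = 2·11.5 = 23 ⇒ m = -2.

-2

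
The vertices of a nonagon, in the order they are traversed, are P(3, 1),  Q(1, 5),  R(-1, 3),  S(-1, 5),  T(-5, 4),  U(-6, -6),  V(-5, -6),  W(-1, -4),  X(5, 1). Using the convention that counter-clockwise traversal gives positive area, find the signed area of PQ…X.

Cross-terms: 14, 8, -2, 21, 54, 6, 14, 19, 2  ⇒  Σ = 136
Signed area = Σ/2 = 68 (positive ⇒ counter-clockwise traversal).

68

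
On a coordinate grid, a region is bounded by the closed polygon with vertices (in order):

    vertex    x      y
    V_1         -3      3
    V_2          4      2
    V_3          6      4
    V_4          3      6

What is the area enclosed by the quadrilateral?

Apply the shoelace (surveyor's) formula: 2A = Σ (x_i·y_{i+1} − x_{i+1}·y_i), indices taken mod 4.
Σ = (-18) + (4) + (24) + (27) = 37
Area = |Σ|/2 = 18.5.

18.5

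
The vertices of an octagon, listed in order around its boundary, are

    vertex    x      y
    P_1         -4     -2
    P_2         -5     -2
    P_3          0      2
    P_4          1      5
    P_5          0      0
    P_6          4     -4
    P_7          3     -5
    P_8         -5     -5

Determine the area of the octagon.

36

Σ = (-2) + (-10) + (-2) + (0) + (0) + (-8) + (-40) + (-10) = -72
Area = |Σ|/2 = 36.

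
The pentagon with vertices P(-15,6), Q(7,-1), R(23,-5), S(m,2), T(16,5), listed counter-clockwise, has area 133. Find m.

12

Write out the shoelace sum; only the two edges meeting at S involve m:
2·Area = [(23·2 − m·(-5)) + (m·5 − 16·2)] + 132
       = 10·m + 146 = 266
⇒ m = 12.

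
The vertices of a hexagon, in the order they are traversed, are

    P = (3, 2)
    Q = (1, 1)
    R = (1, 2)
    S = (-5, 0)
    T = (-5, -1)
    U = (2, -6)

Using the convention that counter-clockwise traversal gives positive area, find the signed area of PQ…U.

Cross-terms: 1, 1, 10, 5, 32, 22  ⇒  Σ = 71
Signed area = Σ/2 = 35.5 (positive ⇒ counter-clockwise traversal).

35.5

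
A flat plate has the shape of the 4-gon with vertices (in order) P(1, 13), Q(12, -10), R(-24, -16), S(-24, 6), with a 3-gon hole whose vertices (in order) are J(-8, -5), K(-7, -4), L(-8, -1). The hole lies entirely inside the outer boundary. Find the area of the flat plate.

720

Outer boundary:
Apply Gauss's area formula: 2A = Σ (x_i·y_{i+1} − x_{i+1}·y_i), indices taken mod 4.
Σ = (-166) + (-432) + (-528) + (-318) = -1444
Area = |Σ|/2 = 722.
Hole:
Cross-terms: -3, -25, 32  ⇒  Σ = 4
Area = |Σ|/2 = 2.
Net area = 722 − 2 = 720.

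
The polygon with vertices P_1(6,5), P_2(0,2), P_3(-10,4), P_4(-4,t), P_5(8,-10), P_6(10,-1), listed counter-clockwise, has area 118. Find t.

0

The doubled signed area Σ (x_i y_{i+1} − x_{i+1} y_i) is linear in t.
With t=0 it equals 236; the coefficient of t is -18 (from the two edges through P_4).
So -18·t + 236 = 2·118 = 236 ⇒ t = 0.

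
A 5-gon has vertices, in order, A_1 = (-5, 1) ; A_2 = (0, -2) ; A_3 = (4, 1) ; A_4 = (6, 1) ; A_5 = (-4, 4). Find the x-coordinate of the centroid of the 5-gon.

-0.7

Apply the surveyor's formula. First the cross-terms c_i = x_i·y_{i+1} − x_{i+1}·y_i:
  10, 8, -2, 28, 16  ⇒  2A = 60, A = 30.
Then Σ (x_i + x_{i+1})·c_i = -126, so x̄ = -126 / (6·30) = -0.7.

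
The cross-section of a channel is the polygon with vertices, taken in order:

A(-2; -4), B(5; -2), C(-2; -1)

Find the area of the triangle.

10.5

Apply Gauss's area formula: 2A = Σ (x_i·y_{i+1} − x_{i+1}·y_i), indices taken mod 3.
A→B: (-2)(-2) − (5)(-4) = 24
B→C: (5)(-1) − (-2)(-2) = -9
C→A: (-2)(-4) − (-2)(-1) = 6
Σ = 21
Area = |Σ|/2 = 10.5.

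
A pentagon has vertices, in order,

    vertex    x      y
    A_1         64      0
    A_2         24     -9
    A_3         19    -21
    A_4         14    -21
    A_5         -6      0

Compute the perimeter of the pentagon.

158

|A_1A_2| = √((-40)² + (-9)²) = √1681 = 41
|A_2A_3| = √((-5)² + (-12)²) = √169 = 13
|A_3A_4| = √((-5)² + (0)²) = √25 = 5
|A_4A_5| = √((-20)² + (21)²) = √841 = 29
|A_5A_1| = √((70)² + (0)²) = √4900 = 70
Perimeter = 41 + 13 + 5 + 29 + 70 = 158.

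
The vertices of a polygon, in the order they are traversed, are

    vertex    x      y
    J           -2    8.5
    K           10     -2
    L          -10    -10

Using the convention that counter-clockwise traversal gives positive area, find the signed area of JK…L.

Cross-terms: -81, -120, -105  ⇒  Σ = -306
Signed area = Σ/2 = -153 (negative ⇒ clockwise traversal).

-153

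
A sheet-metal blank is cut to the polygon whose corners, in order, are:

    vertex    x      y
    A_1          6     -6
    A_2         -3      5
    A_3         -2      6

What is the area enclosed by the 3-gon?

Apply the surveyor's formula: 2A = Σ (x_i·y_{i+1} − x_{i+1}·y_i), indices taken mod 3.
Σ = (12) + (-8) + (-24) = -20
Area = |Σ|/2 = 10.

10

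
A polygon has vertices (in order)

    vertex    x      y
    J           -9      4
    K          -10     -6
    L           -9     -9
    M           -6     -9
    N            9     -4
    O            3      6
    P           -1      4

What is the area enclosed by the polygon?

Cross-terms: 94, 36, 27, 105, 66, 18, 32  ⇒  Σ = 378
Area = |Σ|/2 = 189.

189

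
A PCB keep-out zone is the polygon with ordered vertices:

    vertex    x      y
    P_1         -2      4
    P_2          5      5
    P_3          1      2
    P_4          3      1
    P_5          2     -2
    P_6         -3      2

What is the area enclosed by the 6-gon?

Apply the shoelace formula: 2A = Σ (x_i·y_{i+1} − x_{i+1}·y_i), indices taken mod 6.
Cross-terms: -30, 5, -5, -8, -2, -8  ⇒  Σ = -48
Area = |Σ|/2 = 24.

24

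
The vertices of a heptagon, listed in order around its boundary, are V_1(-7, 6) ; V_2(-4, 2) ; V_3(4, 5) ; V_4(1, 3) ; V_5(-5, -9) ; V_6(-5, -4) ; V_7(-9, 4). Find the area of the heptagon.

Apply the shoelace formula: 2A = Σ (x_i·y_{i+1} − x_{i+1}·y_i), indices taken mod 7.
V_1→V_2: (-7)(2) − (-4)(6) = 10
V_2→V_3: (-4)(5) − (4)(2) = -28
V_3→V_4: (4)(3) − (1)(5) = 7
V_4→V_5: (1)(-9) − (-5)(3) = 6
V_5→V_6: (-5)(-4) − (-5)(-9) = -25
V_6→V_7: (-5)(4) − (-9)(-4) = -56
V_7→V_1: (-9)(6) − (-7)(4) = -26
Σ = -112
Area = |Σ|/2 = 56.

56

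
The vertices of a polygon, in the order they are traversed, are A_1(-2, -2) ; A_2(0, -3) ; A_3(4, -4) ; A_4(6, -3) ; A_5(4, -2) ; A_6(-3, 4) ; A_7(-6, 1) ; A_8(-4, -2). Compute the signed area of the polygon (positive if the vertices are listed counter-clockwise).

Apply Gauss's area formula: 2A = Σ (x_i·y_{i+1} − x_{i+1}·y_i), indices taken mod 8.
Σ = (6) + (12) + (12) + (0) + (10) + (21) + (16) + (4) = 81
Signed area = Σ/2 = 40.5 (positive ⇒ counter-clockwise traversal).

40.5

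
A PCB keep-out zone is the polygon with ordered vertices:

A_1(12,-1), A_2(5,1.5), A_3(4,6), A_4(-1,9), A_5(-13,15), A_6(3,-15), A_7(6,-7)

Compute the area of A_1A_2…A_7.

Apply the surveyor's formula: 2A = Σ (x_i·y_{i+1} − x_{i+1}·y_i), indices taken mod 7.
A_1→A_2: (12)(1.5) − (5)(-1) = 23
A_2→A_3: (5)(6) − (4)(1.5) = 24
A_3→A_4: (4)(9) − (-1)(6) = 42
A_4→A_5: (-1)(15) − (-13)(9) = 102
A_5→A_6: (-13)(-15) − (3)(15) = 150
A_6→A_7: (3)(-7) − (6)(-15) = 69
A_7→A_1: (6)(-1) − (12)(-7) = 78
Σ = 488
Area = |Σ|/2 = 244.

244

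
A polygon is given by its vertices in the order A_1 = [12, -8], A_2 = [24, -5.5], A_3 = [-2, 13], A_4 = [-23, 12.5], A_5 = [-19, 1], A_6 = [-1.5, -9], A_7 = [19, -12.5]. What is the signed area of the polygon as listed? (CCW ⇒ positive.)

Apply the surveyor's formula: 2A = Σ (x_i·y_{i+1} − x_{i+1}·y_i), indices taken mod 7.
A_1→A_2: (12)(-5.5) − (24)(-8) = 126
A_2→A_3: (24)(13) − (-2)(-5.5) = 301
A_3→A_4: (-2)(12.5) − (-23)(13) = 274
A_4→A_5: (-23)(1) − (-19)(12.5) = 214.5
A_5→A_6: (-19)(-9) − (-1.5)(1) = 172.5
A_6→A_7: (-1.5)(-12.5) − (19)(-9) = 189.75
A_7→A_1: (19)(-8) − (12)(-12.5) = -2
Σ = 1275.75
Signed area = Σ/2 = 637.875 (positive ⇒ counter-clockwise traversal).

637.875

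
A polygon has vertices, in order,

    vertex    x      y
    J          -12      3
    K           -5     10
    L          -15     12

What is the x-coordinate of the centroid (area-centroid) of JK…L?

-32/3

Apply Gauss's area formula. First the cross-terms c_i = x_i·y_{i+1} − x_{i+1}·y_i:
  -105, 90, 99  ⇒  2A = 84, A = 42.
Then Σ (x_i + x_{i+1})·c_i = -2688, so x̄ = -2688 / (6·42) = -32/3.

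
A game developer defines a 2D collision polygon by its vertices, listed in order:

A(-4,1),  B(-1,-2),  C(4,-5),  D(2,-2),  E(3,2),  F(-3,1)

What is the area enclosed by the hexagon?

22

Σ = (9) + (13) + (2) + (10) + (9) + (1) = 44
Area = |Σ|/2 = 22.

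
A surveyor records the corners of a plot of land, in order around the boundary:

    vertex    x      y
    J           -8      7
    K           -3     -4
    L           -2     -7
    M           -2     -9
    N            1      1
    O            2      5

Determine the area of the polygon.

67

Σ = (53) + (13) + (4) + (7) + (3) + (54) = 134
Area = |Σ|/2 = 67.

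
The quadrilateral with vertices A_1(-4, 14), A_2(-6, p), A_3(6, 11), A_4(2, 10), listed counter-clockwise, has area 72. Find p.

-2

The doubled signed area Σ (x_i y_{i+1} − x_{i+1} y_i) is linear in p.
With p=0 it equals 124; the coefficient of p is -10 (from the two edges through A_2).
So -10·p + 124 = 2·72 = 144 ⇒ p = -2.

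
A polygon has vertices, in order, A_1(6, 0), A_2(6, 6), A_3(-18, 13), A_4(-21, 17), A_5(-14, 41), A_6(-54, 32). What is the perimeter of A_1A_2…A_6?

|A_1A_2| = √((0)² + (6)²) = √36 = 6
|A_2A_3| = √((-24)² + (7)²) = √625 = 25
|A_3A_4| = √((-3)² + (4)²) = √25 = 5
|A_4A_5| = √((7)² + (24)²) = √625 = 25
|A_5A_6| = √((-40)² + (-9)²) = √1681 = 41
|A_6A_1| = √((60)² + (-32)²) = √4624 = 68
Perimeter = 6 + 25 + 5 + 25 + 41 + 68 = 170.

170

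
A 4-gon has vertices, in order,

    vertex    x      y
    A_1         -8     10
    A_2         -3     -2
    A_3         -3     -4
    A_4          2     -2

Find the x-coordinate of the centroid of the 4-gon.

-58/21

Apply Gauss's area formula. First the cross-terms c_i = x_i·y_{i+1} − x_{i+1}·y_i:
  46, 6, 14, 4  ⇒  2A = 70, A = 35.
Then Σ (x_i + x_{i+1})·c_i = -580, so x̄ = -580 / (6·35) = -58/21.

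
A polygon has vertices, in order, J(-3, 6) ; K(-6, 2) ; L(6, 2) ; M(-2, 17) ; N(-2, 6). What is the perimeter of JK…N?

|JK| = √((-3)² + (-4)²) = √25 = 5
|KL| = √((12)² + (0)²) = √144 = 12
|LM| = √((-8)² + (15)²) = √289 = 17
|MN| = √((0)² + (-11)²) = √121 = 11
|NJ| = √((-1)² + (0)²) = √1 = 1
Perimeter = 5 + 12 + 17 + 11 + 1 = 46.

46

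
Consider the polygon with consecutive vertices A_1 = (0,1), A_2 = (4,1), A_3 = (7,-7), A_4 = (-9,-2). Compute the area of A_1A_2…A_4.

62.5

Apply the shoelace formula: 2A = Σ (x_i·y_{i+1} − x_{i+1}·y_i), indices taken mod 4.
Σ = (-4) + (-35) + (-77) + (-9) = -125
Area = |Σ|/2 = 62.5.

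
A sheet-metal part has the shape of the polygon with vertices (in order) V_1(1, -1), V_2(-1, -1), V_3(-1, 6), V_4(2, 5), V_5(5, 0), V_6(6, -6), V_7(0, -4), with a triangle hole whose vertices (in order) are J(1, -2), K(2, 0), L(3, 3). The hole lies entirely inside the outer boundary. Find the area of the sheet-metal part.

Outer boundary:
Apply the shoelace (surveyor's) formula: 2A = Σ (x_i·y_{i+1} − x_{i+1}·y_i), indices taken mod 7.
Cross-terms: -2, -7, -17, -25, -30, -24, 4  ⇒  Σ = -101
Area = |Σ|/2 = 50.5.
Hole:
Σ = (4) + (6) + (-9) = 1
Area = |Σ|/2 = 0.5.
Net area = 50.5 − 0.5 = 50.

50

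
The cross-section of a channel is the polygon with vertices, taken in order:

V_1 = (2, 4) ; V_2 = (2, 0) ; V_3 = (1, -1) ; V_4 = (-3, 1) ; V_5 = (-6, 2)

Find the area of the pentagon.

20

Apply the shoelace formula: 2A = Σ (x_i·y_{i+1} − x_{i+1}·y_i), indices taken mod 5.
Σ = (-8) + (-2) + (-2) + (0) + (-28) = -40
Area = |Σ|/2 = 20.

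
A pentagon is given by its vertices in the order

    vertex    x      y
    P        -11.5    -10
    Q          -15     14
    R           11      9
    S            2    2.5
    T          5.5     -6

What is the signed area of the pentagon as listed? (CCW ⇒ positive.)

-370.125

Apply the surveyor's formula: 2A = Σ (x_i·y_{i+1} − x_{i+1}·y_i), indices taken mod 5.
P→Q: (-11.5)(14) − (-15)(-10) = -311
Q→R: (-15)(9) − (11)(14) = -289
R→S: (11)(2.5) − (2)(9) = 9.5
S→T: (2)(-6) − (5.5)(2.5) = -25.75
T→P: (5.5)(-10) − (-11.5)(-6) = -124
Σ = -740.25
Signed area = Σ/2 = -370.125 (negative ⇒ clockwise traversal).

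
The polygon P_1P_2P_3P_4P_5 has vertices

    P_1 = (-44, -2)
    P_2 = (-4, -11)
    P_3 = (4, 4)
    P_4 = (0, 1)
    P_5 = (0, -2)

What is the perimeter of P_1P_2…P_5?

|P_1P_2| = √((40)² + (-9)²) = √1681 = 41
|P_2P_3| = √((8)² + (15)²) = √289 = 17
|P_3P_4| = √((-4)² + (-3)²) = √25 = 5
|P_4P_5| = √((0)² + (-3)²) = √9 = 3
|P_5P_1| = √((-44)² + (0)²) = √1936 = 44
Perimeter = 41 + 17 + 5 + 3 + 44 = 110.

110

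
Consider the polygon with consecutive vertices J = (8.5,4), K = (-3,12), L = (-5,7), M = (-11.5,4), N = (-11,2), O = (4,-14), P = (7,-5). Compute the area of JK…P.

264.5

J→K: (8.5)(12) − (-3)(4) = 114
K→L: (-3)(7) − (-5)(12) = 39
L→M: (-5)(4) − (-11.5)(7) = 60.5
M→N: (-11.5)(2) − (-11)(4) = 21
N→O: (-11)(-14) − (4)(2) = 146
O→P: (4)(-5) − (7)(-14) = 78
P→J: (7)(4) − (8.5)(-5) = 70.5
Σ = 529
Area = |Σ|/2 = 264.5.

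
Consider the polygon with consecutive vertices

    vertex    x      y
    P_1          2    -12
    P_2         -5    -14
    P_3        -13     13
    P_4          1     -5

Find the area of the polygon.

142.5

Cross-terms: -88, -247, 52, -2  ⇒  Σ = -285
Area = |Σ|/2 = 142.5.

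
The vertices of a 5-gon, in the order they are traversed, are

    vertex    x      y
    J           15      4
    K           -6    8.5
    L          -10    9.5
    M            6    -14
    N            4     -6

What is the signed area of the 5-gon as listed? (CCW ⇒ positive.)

Apply the shoelace formula: 2A = Σ (x_i·y_{i+1} − x_{i+1}·y_i), indices taken mod 5.
J→K: (15)(8.5) − (-6)(4) = 151.5
K→L: (-6)(9.5) − (-10)(8.5) = 28
L→M: (-10)(-14) − (6)(9.5) = 83
M→N: (6)(-6) − (4)(-14) = 20
N→J: (4)(4) − (15)(-6) = 106
Σ = 388.5
Signed area = Σ/2 = 194.25 (positive ⇒ counter-clockwise traversal).

194.25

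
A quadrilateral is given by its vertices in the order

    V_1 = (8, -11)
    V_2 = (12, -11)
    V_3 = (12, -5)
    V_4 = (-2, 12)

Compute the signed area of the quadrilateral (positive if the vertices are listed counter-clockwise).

Apply the surveyor's formula: 2A = Σ (x_i·y_{i+1} − x_{i+1}·y_i), indices taken mod 4.
Σ = (44) + (72) + (134) + (-74) = 176
Signed area = Σ/2 = 88 (positive ⇒ counter-clockwise traversal).

88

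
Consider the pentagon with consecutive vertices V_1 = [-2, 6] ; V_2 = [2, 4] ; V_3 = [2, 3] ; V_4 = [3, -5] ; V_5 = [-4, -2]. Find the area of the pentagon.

47.5

Σ = (-20) + (-2) + (-19) + (-26) + (-28) = -95
Area = |Σ|/2 = 47.5.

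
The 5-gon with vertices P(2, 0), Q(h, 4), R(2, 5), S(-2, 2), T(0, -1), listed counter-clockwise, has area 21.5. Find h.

Write out the shoelace sum; only the two edges meeting at Q involve h:
2·Area = [(2·4 − h·0) + (h·5 − 2·4)] + 18
       = 5·h + 18 = 43
⇒ h = 5.

5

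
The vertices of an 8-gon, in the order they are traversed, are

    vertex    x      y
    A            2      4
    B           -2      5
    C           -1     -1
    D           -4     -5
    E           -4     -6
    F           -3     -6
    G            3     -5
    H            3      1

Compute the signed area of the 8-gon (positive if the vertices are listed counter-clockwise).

Apply the surveyor's formula: 2A = Σ (x_i·y_{i+1} − x_{i+1}·y_i), indices taken mod 8.
Σ = (18) + (7) + (1) + (4) + (6) + (33) + (18) + (10) = 97
Signed area = Σ/2 = 48.5 (positive ⇒ counter-clockwise traversal).

48.5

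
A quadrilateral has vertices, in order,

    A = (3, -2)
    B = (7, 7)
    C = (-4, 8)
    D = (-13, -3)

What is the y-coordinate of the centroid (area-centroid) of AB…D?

184/81

Apply the shoelace formula. First the cross-terms c_i = x_i·y_{i+1} − x_{i+1}·y_i:
  35, 84, 116, 35  ⇒  2A = 270, A = 135.
Then Σ (y_i + y_{i+1})·c_i = 1840, so ȳ = 1840 / (6·135) = 184/81.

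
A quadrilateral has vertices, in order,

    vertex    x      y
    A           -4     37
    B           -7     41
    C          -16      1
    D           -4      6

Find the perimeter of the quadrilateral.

90

|AB| = √((-3)² + (4)²) = √25 = 5
|BC| = √((-9)² + (-40)²) = √1681 = 41
|CD| = √((12)² + (5)²) = √169 = 13
|DA| = √((0)² + (31)²) = √961 = 31
Perimeter = 5 + 41 + 13 + 31 = 90.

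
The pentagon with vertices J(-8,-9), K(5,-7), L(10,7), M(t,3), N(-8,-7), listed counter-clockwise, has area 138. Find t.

0

The doubled signed area Σ (x_i y_{i+1} − x_{i+1} y_i) is linear in t.
With t=0 it equals 276; the coefficient of t is -14 (from the two edges through M).
So -14·t + 276 = 2·138 = 276 ⇒ t = 0.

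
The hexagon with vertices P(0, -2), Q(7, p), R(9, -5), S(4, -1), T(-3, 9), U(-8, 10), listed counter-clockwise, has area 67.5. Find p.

Write out the shoelace sum; only the two edges meeting at Q involve p:
2·Area = [(0·p − 7·(-2)) + (7·(-5) − 9·p)] + 102
       = -9·p + 81 = 135
⇒ p = -6.

-6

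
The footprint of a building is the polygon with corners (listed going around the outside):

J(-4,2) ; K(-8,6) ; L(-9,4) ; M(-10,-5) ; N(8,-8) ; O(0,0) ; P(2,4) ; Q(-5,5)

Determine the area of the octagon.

Apply the shoelace (surveyor's) formula: 2A = Σ (x_i·y_{i+1} − x_{i+1}·y_i), indices taken mod 8.
Cross-terms: -8, 22, 85, 120, 0, 0, 30, 10  ⇒  Σ = 259
Area = |Σ|/2 = 129.5.

129.5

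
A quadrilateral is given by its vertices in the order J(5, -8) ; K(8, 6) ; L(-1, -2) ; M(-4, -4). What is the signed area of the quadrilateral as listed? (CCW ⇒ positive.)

Σ = (94) + (-10) + (-4) + (52) = 132
Signed area = Σ/2 = 66 (positive ⇒ counter-clockwise traversal).

66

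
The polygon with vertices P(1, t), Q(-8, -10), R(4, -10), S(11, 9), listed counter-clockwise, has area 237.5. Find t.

12

The doubled signed area Σ (x_i y_{i+1} − x_{i+1} y_i) is linear in t.
With t=0 it equals 247; the coefficient of t is 19 (from the two edges through P).
So 19·t + 247 = 2·237.5 = 475 ⇒ t = 12.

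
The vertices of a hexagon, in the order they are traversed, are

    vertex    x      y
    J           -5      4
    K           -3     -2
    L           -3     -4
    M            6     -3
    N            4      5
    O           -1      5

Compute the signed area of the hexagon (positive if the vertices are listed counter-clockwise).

Cross-terms: 22, 6, 33, 42, 25, 21  ⇒  Σ = 149
Signed area = Σ/2 = 74.5 (positive ⇒ counter-clockwise traversal).

74.5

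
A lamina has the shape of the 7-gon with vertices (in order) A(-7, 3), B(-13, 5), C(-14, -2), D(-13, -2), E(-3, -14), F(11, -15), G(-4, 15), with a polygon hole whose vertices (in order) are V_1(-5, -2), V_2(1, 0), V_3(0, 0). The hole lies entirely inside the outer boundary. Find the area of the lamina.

336.5

Outer boundary:
Apply the surveyor's formula: 2A = Σ (x_i·y_{i+1} − x_{i+1}·y_i), indices taken mod 7.
Σ = (4) + (96) + (2) + (176) + (199) + (105) + (93) = 675
Area = |Σ|/2 = 337.5.
Hole:
Apply Gauss's area formula: 2A = Σ (x_i·y_{i+1} − x_{i+1}·y_i), indices taken mod 3.
Σ = (2) + (0) + (0) = 2
Area = |Σ|/2 = 1.
Net area = 337.5 − 1 = 336.5.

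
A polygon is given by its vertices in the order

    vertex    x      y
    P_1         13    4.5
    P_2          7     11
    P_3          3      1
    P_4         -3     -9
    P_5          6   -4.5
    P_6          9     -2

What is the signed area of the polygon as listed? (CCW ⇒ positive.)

Apply the shoelace formula: 2A = Σ (x_i·y_{i+1} − x_{i+1}·y_i), indices taken mod 6.
Σ = (111.5) + (-26) + (-24) + (67.5) + (28.5) + (66.5) = 224
Signed area = Σ/2 = 112 (positive ⇒ counter-clockwise traversal).

112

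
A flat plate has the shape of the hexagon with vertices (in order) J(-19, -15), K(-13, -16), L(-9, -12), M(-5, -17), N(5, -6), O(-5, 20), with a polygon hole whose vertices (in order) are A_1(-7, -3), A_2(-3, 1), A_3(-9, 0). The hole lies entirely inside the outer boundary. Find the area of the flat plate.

417

Outer boundary:
Σ = (109) + (12) + (93) + (115) + (70) + (455) = 854
Area = |Σ|/2 = 427.
Hole:
Apply the surveyor's formula: 2A = Σ (x_i·y_{i+1} − x_{i+1}·y_i), indices taken mod 3.
Σ = (-16) + (9) + (27) = 20
Area = |Σ|/2 = 10.
Net area = 427 − 10 = 417.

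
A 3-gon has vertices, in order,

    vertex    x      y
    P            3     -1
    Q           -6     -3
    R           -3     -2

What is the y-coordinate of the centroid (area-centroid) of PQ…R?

-2

Apply the surveyor's formula. First the cross-terms c_i = x_i·y_{i+1} − x_{i+1}·y_i:
  -15, 3, 9  ⇒  2A = -3, A = -1.5.
Then Σ (y_i + y_{i+1})·c_i = 18, so ȳ = 18 / (6·(-1.5)) = -2.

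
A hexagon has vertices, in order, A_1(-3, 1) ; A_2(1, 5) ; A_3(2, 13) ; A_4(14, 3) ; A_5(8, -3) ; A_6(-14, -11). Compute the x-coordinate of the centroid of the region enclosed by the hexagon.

Apply Gauss's area formula. First the cross-terms c_i = x_i·y_{i+1} − x_{i+1}·y_i:
  -16, 3, -176, -66, -130, -47  ⇒  2A = -432, A = -216.
Then Σ (x_i + x_{i+1})·c_i = -2648, so x̄ = -2648 / (6·(-216)) = 331/162.

331/162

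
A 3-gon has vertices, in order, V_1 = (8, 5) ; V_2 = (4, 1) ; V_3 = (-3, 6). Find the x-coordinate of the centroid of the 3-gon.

Apply the surveyor's formula. First the cross-terms c_i = x_i·y_{i+1} − x_{i+1}·y_i:
  -12, 27, -63  ⇒  2A = -48, A = -24.
Then Σ (x_i + x_{i+1})·c_i = -432, so x̄ = -432 / (6·(-24)) = 3.

3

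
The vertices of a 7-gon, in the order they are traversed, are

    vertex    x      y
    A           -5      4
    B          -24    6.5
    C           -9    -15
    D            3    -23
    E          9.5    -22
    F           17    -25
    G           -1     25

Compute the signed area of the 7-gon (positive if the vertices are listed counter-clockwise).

Apply the shoelace (surveyor's) formula: 2A = Σ (x_i·y_{i+1} − x_{i+1}·y_i), indices taken mod 7.
Σ = (63.5) + (418.5) + (252) + (152.5) + (136.5) + (400) + (121) = 1544
Signed area = Σ/2 = 772 (positive ⇒ counter-clockwise traversal).

772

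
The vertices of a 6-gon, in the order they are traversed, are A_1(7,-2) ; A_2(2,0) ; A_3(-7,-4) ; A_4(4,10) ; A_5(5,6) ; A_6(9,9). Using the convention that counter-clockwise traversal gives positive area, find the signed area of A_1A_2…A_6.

-87

Apply the shoelace formula: 2A = Σ (x_i·y_{i+1} − x_{i+1}·y_i), indices taken mod 6.
Σ = (4) + (-8) + (-54) + (-26) + (-9) + (-81) = -174
Signed area = Σ/2 = -87 (negative ⇒ clockwise traversal).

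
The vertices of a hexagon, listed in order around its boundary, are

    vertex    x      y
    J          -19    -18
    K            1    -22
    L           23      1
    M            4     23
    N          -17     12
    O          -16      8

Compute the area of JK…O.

1201.5

J→K: (-19)(-22) − (1)(-18) = 436
K→L: (1)(1) − (23)(-22) = 507
L→M: (23)(23) − (4)(1) = 525
M→N: (4)(12) − (-17)(23) = 439
N→O: (-17)(8) − (-16)(12) = 56
O→J: (-16)(-18) − (-19)(8) = 440
Σ = 2403
Area = |Σ|/2 = 1201.5.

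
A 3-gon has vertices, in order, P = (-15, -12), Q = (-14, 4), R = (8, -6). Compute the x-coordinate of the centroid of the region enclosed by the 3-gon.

Apply the surveyor's formula. First the cross-terms c_i = x_i·y_{i+1} − x_{i+1}·y_i:
  -228, 52, -186  ⇒  2A = -362, A = -181.
Then Σ (x_i + x_{i+1})·c_i = 7602, so x̄ = 7602 / (6·(-181)) = -7.

-7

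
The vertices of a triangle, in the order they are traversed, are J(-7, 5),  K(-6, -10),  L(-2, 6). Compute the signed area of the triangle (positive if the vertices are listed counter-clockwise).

38

Cross-terms: 100, -56, 32  ⇒  Σ = 76
Signed area = Σ/2 = 38 (positive ⇒ counter-clockwise traversal).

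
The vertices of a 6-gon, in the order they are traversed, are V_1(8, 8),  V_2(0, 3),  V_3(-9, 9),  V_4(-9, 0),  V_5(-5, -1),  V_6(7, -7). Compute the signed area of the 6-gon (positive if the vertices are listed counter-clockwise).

Apply the surveyor's formula: 2A = Σ (x_i·y_{i+1} − x_{i+1}·y_i), indices taken mod 6.
V_1→V_2: (8)(3) − (0)(8) = 24
V_2→V_3: (0)(9) − (-9)(3) = 27
V_3→V_4: (-9)(0) − (-9)(9) = 81
V_4→V_5: (-9)(-1) − (-5)(0) = 9
V_5→V_6: (-5)(-7) − (7)(-1) = 42
V_6→V_1: (7)(8) − (8)(-7) = 112
Σ = 295
Signed area = Σ/2 = 147.5 (positive ⇒ counter-clockwise traversal).

147.5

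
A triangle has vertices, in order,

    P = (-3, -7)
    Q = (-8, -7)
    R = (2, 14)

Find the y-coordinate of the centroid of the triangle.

Apply the surveyor's formula. First the cross-terms c_i = x_i·y_{i+1} − x_{i+1}·y_i:
  -35, -98, 28  ⇒  2A = -105, A = -52.5.
Then Σ (y_i + y_{i+1})·c_i = 0, so ȳ = 0 / (6·(-52.5)) = 0.

0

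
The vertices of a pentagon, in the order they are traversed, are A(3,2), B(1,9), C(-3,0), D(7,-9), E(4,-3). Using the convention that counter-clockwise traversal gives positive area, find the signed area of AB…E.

Apply the shoelace (surveyor's) formula: 2A = Σ (x_i·y_{i+1} − x_{i+1}·y_i), indices taken mod 5.
Cross-terms: 25, 27, 27, 15, 17  ⇒  Σ = 111
Signed area = Σ/2 = 55.5 (positive ⇒ counter-clockwise traversal).

55.5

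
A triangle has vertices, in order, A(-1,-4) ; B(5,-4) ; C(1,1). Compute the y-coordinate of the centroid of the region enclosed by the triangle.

Apply the surveyor's formula. First the cross-terms c_i = x_i·y_{i+1} − x_{i+1}·y_i:
  24, 9, -3  ⇒  2A = 30, A = 15.
Then Σ (y_i + y_{i+1})·c_i = -210, so ȳ = -210 / (6·15) = -7/3.

-7/3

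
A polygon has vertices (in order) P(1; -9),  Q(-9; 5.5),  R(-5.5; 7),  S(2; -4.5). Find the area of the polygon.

Apply the surveyor's formula: 2A = Σ (x_i·y_{i+1} − x_{i+1}·y_i), indices taken mod 4.
Σ = (-75.5) + (-32.75) + (10.75) + (-13.5) = -111
Area = |Σ|/2 = 55.5.

55.5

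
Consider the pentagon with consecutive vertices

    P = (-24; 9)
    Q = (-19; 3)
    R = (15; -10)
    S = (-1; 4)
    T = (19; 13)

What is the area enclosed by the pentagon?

Apply Gauss's area formula: 2A = Σ (x_i·y_{i+1} − x_{i+1}·y_i), indices taken mod 5.
Cross-terms: 99, 145, 50, -89, 483  ⇒  Σ = 688
Area = |Σ|/2 = 344.

344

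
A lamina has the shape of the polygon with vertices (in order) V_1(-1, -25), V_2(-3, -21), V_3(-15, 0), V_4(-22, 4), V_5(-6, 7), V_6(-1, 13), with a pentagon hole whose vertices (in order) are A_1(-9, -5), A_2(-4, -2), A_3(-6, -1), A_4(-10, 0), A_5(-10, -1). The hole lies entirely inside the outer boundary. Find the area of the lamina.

280.5

Outer boundary:
Apply the shoelace formula: 2A = Σ (x_i·y_{i+1} − x_{i+1}·y_i), indices taken mod 6.
Cross-terms: -54, -315, -60, -130, -71, 38  ⇒  Σ = -592
Area = |Σ|/2 = 296.
Hole:
Apply Gauss's area formula: 2A = Σ (x_i·y_{i+1} − x_{i+1}·y_i), indices taken mod 5.
Σ = (-2) + (-8) + (-10) + (10) + (41) = 31
Area = |Σ|/2 = 15.5.
Net area = 296 − 15.5 = 280.5.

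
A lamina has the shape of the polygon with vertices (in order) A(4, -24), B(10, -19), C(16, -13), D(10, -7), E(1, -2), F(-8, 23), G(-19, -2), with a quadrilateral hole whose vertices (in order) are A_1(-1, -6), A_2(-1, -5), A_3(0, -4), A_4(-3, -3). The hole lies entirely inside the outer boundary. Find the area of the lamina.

Outer boundary:
Apply the shoelace (surveyor's) formula: 2A = Σ (x_i·y_{i+1} − x_{i+1}·y_i), indices taken mod 7.
Cross-terms: 164, 174, 18, -13, 7, 453, 464  ⇒  Σ = 1267
Area = |Σ|/2 = 633.5.
Hole:
Apply Gauss's area formula: 2A = Σ (x_i·y_{i+1} − x_{i+1}·y_i), indices taken mod 4.
Σ = (-1) + (4) + (-12) + (15) = 6
Area = |Σ|/2 = 3.
Net area = 633.5 − 3 = 630.5.

630.5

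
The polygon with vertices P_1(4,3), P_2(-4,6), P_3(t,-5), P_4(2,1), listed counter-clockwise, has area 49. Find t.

-6

The doubled signed area Σ (x_i y_{i+1} − x_{i+1} y_i) is linear in t.
With t=0 it equals 68; the coefficient of t is -5 (from the two edges through P_3).
So -5·t + 68 = 2·49 = 98 ⇒ t = -6.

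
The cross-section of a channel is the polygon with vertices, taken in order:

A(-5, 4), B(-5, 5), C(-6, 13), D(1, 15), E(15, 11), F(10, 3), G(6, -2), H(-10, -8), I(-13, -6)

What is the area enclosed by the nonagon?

Σ = (-5) + (-35) + (-103) + (-214) + (-65) + (-38) + (-68) + (-44) + (-82) = -654
Area = |Σ|/2 = 327.

327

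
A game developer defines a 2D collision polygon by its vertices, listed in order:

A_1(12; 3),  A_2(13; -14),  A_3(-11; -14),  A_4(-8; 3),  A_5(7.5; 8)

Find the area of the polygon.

424

Apply Gauss's area formula: 2A = Σ (x_i·y_{i+1} − x_{i+1}·y_i), indices taken mod 5.
Σ = (-207) + (-336) + (-145) + (-86.5) + (-73.5) = -848
Area = |Σ|/2 = 424.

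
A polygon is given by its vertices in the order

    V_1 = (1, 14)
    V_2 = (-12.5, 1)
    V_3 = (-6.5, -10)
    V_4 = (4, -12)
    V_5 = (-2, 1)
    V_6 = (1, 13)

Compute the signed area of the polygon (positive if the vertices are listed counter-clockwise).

189.75

Apply Gauss's area formula: 2A = Σ (x_i·y_{i+1} − x_{i+1}·y_i), indices taken mod 6.
Cross-terms: 176, 131.5, 118, -20, -27, 1  ⇒  Σ = 379.5
Signed area = Σ/2 = 189.75 (positive ⇒ counter-clockwise traversal).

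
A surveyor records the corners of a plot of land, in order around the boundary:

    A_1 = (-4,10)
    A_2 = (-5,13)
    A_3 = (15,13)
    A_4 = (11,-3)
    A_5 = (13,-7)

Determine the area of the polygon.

Apply the surveyor's formula: 2A = Σ (x_i·y_{i+1} − x_{i+1}·y_i), indices taken mod 5.
Σ = (-2) + (-260) + (-188) + (-38) + (102) = -386
Area = |Σ|/2 = 193.

193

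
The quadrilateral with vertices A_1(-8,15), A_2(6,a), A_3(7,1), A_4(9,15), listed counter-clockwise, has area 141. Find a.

-1

The doubled signed area Σ (x_i y_{i+1} − x_{i+1} y_i) is linear in a.
With a=0 it equals 267; the coefficient of a is -15 (from the two edges through A_2).
So -15·a + 267 = 2·141 = 282 ⇒ a = -1.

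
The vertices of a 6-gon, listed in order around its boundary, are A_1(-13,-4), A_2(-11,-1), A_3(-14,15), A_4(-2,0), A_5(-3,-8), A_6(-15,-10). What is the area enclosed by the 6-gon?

Apply the shoelace formula: 2A = Σ (x_i·y_{i+1} − x_{i+1}·y_i), indices taken mod 6.
Σ = (-31) + (-179) + (30) + (16) + (-90) + (-70) = -324
Area = |Σ|/2 = 162.

162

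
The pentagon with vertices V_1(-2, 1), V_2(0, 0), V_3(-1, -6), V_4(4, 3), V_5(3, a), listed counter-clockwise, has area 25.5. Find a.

6

The doubled signed area Σ (x_i y_{i+1} − x_{i+1} y_i) is linear in a.
With a=0 it equals 15; the coefficient of a is 6 (from the two edges through V_5).
So 6·a + 15 = 2·25.5 = 51 ⇒ a = 6.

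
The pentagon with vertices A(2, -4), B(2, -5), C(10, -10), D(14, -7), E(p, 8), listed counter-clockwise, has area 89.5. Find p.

Write out the shoelace sum; only the two edges meeting at E involve p:
2·Area = [(14·8 − p·(-7)) + (p·(-4) − 2·8)] + 98
       = 3·p + 194 = 179
⇒ p = -5.

-5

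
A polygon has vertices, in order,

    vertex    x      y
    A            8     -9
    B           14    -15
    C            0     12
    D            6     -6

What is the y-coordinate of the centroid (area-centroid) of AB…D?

-3.4375

Apply the surveyor's formula. First the cross-terms c_i = x_i·y_{i+1} − x_{i+1}·y_i:
  6, 168, -72, -6  ⇒  2A = 96, A = 48.
Then Σ (y_i + y_{i+1})·c_i = -990, so ȳ = -990 / (6·48) = -3.4375.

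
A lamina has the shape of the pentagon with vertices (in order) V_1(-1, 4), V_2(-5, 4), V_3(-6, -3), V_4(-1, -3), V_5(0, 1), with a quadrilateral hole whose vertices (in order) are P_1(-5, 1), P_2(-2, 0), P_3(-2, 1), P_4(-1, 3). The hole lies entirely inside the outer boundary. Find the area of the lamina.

30.5

Outer boundary:
Apply the shoelace (surveyor's) formula: 2A = Σ (x_i·y_{i+1} − x_{i+1}·y_i), indices taken mod 5.
V_1→V_2: (-1)(4) − (-5)(4) = 16
V_2→V_3: (-5)(-3) − (-6)(4) = 39
V_3→V_4: (-6)(-3) − (-1)(-3) = 15
V_4→V_5: (-1)(1) − (0)(-3) = -1
V_5→V_1: (0)(4) − (-1)(1) = 1
Σ = 70
Area = |Σ|/2 = 35.
Hole:
Apply the shoelace (surveyor's) formula: 2A = Σ (x_i·y_{i+1} − x_{i+1}·y_i), indices taken mod 4.
Σ = (2) + (-2) + (-5) + (14) = 9
Area = |Σ|/2 = 4.5.
Net area = 35 − 4.5 = 30.5.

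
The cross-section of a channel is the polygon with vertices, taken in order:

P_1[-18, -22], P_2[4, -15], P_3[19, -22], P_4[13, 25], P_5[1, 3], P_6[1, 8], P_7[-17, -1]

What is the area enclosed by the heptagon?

Σ = (358) + (197) + (761) + (14) + (5) + (135) + (356) = 1826
Area = |Σ|/2 = 913.

913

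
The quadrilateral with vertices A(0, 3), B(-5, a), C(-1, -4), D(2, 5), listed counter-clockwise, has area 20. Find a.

The doubled signed area Σ (x_i y_{i+1} − x_{i+1} y_i) is linear in a.
With a=0 it equals 44; the coefficient of a is 1 (from the two edges through B).
So 1·a + 44 = 2·20 = 40 ⇒ a = -4.

-4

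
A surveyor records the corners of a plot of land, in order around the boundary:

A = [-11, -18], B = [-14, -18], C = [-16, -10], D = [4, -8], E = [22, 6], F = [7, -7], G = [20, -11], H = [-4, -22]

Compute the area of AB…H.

310.5

Apply the shoelace (surveyor's) formula: 2A = Σ (x_i·y_{i+1} − x_{i+1}·y_i), indices taken mod 8.
Cross-terms: -54, -148, 168, 200, -196, 63, -484, -170  ⇒  Σ = -621
Area = |Σ|/2 = 310.5.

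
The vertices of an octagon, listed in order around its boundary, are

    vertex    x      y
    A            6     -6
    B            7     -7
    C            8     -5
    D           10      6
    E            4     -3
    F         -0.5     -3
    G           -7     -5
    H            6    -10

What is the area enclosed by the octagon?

78.5

Apply Gauss's area formula: 2A = Σ (x_i·y_{i+1} − x_{i+1}·y_i), indices taken mod 8.
Σ = (0) + (21) + (98) + (-54) + (-13.5) + (-18.5) + (100) + (24) = 157
Area = |Σ|/2 = 78.5.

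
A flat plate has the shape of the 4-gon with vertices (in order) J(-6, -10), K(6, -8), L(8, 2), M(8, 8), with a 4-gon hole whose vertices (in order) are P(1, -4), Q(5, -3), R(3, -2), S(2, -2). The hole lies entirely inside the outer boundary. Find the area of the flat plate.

Outer boundary:
Cross-terms: 108, 76, 48, -32  ⇒  Σ = 200
Area = |Σ|/2 = 100.
Hole:
Apply the shoelace formula: 2A = Σ (x_i·y_{i+1} − x_{i+1}·y_i), indices taken mod 4.
Cross-terms: 17, -1, -2, -6  ⇒  Σ = 8
Area = |Σ|/2 = 4.
Net area = 100 − 4 = 96.

96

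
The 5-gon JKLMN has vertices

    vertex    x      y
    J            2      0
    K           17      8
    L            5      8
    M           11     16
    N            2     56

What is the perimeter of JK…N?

136

|JK| = √((15)² + (8)²) = √289 = 17
|KL| = √((-12)² + (0)²) = √144 = 12
|LM| = √((6)² + (8)²) = √100 = 10
|MN| = √((-9)² + (40)²) = √1681 = 41
|NJ| = √((0)² + (-56)²) = √3136 = 56
Perimeter = 17 + 12 + 10 + 41 + 56 = 136.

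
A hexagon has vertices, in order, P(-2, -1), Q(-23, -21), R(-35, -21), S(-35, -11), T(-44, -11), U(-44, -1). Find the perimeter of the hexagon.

112

|PQ| = √((-21)² + (-20)²) = √841 = 29
|QR| = √((-12)² + (0)²) = √144 = 12
|RS| = √((0)² + (10)²) = √100 = 10
|ST| = √((-9)² + (0)²) = √81 = 9
|TU| = √((0)² + (10)²) = √100 = 10
|UP| = √((42)² + (0)²) = √1764 = 42
Perimeter = 29 + 12 + 10 + 9 + 10 + 42 = 112.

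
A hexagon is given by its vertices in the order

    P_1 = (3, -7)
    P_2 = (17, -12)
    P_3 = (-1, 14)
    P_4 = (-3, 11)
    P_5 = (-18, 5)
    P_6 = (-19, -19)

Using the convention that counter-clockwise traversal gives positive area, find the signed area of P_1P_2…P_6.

575

Cross-terms: 83, 226, 31, 183, 437, 190  ⇒  Σ = 1150
Signed area = Σ/2 = 575 (positive ⇒ counter-clockwise traversal).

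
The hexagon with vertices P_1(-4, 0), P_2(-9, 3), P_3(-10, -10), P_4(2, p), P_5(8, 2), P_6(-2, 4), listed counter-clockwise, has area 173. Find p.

The doubled signed area Σ (x_i y_{i+1} − x_{i+1} y_i) is linear in p.
With p=0 it equals 184; the coefficient of p is -18 (from the two edges through P_4).
So -18·p + 184 = 2·173 = 346 ⇒ p = -9.

-9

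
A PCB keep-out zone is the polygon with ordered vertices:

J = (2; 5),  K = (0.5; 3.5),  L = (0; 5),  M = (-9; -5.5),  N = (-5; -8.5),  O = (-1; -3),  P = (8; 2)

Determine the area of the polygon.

Apply the shoelace formula: 2A = Σ (x_i·y_{i+1} − x_{i+1}·y_i), indices taken mod 7.
Σ = (4.5) + (2.5) + (45) + (49) + (6.5) + (22) + (36) = 165.5
Area = |Σ|/2 = 82.75.

82.75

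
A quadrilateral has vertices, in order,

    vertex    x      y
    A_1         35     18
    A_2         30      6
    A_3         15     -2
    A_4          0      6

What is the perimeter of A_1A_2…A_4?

|A_1A_2| = √((-5)² + (-12)²) = √169 = 13
|A_2A_3| = √((-15)² + (-8)²) = √289 = 17
|A_3A_4| = √((-15)² + (8)²) = √289 = 17
|A_4A_1| = √((35)² + (12)²) = √1369 = 37
Perimeter = 13 + 17 + 17 + 37 = 84.

84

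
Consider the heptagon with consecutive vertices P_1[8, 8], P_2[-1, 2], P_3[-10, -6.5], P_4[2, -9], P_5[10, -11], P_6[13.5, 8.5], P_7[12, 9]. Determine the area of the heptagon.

Apply the surveyor's formula: 2A = Σ (x_i·y_{i+1} − x_{i+1}·y_i), indices taken mod 7.
Σ = (24) + (26.5) + (103) + (68) + (233.5) + (19.5) + (24) = 498.5
Area = |Σ|/2 = 249.25.

249.25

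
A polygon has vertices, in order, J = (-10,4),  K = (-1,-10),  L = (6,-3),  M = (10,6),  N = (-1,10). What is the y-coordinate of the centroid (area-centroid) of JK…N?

359/261

Apply the shoelace (surveyor's) formula. First the cross-terms c_i = x_i·y_{i+1} − x_{i+1}·y_i:
  104, 63, 66, 106, 96  ⇒  2A = 435, A = 217.5.
Then Σ (y_i + y_{i+1})·c_i = 1795, so ȳ = 1795 / (6·217.5) = 359/261.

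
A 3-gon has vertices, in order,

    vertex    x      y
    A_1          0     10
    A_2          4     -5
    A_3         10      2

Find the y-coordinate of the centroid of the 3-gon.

7/3

Apply Gauss's area formula. First the cross-terms c_i = x_i·y_{i+1} − x_{i+1}·y_i:
  -40, 58, 100  ⇒  2A = 118, A = 59.
Then Σ (y_i + y_{i+1})·c_i = 826, so ȳ = 826 / (6·59) = 7/3.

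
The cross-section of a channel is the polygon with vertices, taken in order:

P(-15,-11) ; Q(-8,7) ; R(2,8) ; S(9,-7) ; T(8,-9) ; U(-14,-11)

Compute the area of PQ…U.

303.5

P→Q: (-15)(7) − (-8)(-11) = -193
Q→R: (-8)(8) − (2)(7) = -78
R→S: (2)(-7) − (9)(8) = -86
S→T: (9)(-9) − (8)(-7) = -25
T→U: (8)(-11) − (-14)(-9) = -214
U→P: (-14)(-11) − (-15)(-11) = -11
Σ = -607
Area = |Σ|/2 = 303.5.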